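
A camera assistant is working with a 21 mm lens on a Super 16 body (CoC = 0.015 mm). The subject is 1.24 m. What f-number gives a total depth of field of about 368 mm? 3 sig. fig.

Write h = H − f = f²/(N·c). The thin-lens limits are Dn = s·h/(h + (s−f)) and Df = s·h/(h − (s−f)), so DoF = Df − Dn = 2·s·(s−f)·h / (h² − (s−f)²).
That is a quadratic in h: DoF·h² − 2·s·(s−f)·h − DoF·(s−f)² = 0 ⇒ h = (s−f)·(s + √(s² + DoF²)) / DoF = 1219 × (1240 + √(1240² + 368²)) / 368 = 1219 × (1240 + 1293.45) / 368 ≈ 8392.1 mm.
Then N = f²/(c·h) = 21² / (0.015 × 8392.1) = 441 / 125.88 ≈ 3.50.

f/3.50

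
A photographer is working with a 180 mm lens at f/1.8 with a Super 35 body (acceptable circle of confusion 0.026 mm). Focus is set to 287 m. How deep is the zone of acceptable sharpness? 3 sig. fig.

287 m

Hyperfocal distance H = f²/(N·c) + f = 180²/(1.8 × 0.026) + 180 = 32400/0.0468 + 180 ≈ 692487.7 mm ≈ 692.5 m.
Near limit Dn = s·(H − f)/(H + s − 2f) = 287000 × (692487.7 − 180) / (692487.7 + 287000 − 2 × 180) = 287000 × 692307.7 / 979127.7 ≈ 202928 mm.
Far limit Df = s·(H − f)/(H − s) = 287000 × (692487.7 − 180) / (692487.7 − 287000) = 287000 × 692307.7 / 405487.7 ≈ 490008 mm.
Depth of field = Df − Dn = 490008 − 202928 ≈ 287080 mm ≈ 287 m.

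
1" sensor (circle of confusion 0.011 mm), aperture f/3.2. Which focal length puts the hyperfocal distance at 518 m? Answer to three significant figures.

135 mm

From H = f²/(N·c) + f, with f ≪ H: f ≈ √(H·N·c) = √(518000 × 3.2 × 0.011) = √18234 ≈ 135.0 mm.
The +f correction barely moves this — solving exactly, f² + N·c·f − N·c·H = 0 ⇒ f = (−N·c + √((N·c)² + 4·N·c·H))/2 = (−0.0352 + √72934)/2 ≈ 135.01 mm, so f ≈ 135 mm.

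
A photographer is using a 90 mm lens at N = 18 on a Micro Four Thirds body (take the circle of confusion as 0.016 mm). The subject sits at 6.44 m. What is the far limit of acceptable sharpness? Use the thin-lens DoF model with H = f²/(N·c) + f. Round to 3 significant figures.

8.32 m

Hyperfocal distance H = f²/(N·c) + f = 90²/(18 × 0.016) + 90 = 8100/0.288 + 90 ≈ 28215.0 mm ≈ 28.21 m.
Far limit Df = s·(H − f)/(H − s) = 6440 × (28215.0 − 90) / (28215.0 − 6440) = 6440 × 28125.0 / 21775.0 ≈ 8318.0 mm ≈ 8.32 m.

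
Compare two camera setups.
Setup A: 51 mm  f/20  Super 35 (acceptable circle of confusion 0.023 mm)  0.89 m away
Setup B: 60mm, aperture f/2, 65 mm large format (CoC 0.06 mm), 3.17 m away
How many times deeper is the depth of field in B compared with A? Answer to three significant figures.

Setup A: H = 51²/(20×0.023) + 51 ≈ 5705.3 mm; DoF = Df − Dn = 1045.07 − 775.00 ≈ 270.07 mm.
Setup B: H = 60²/(2×0.06) + 60 ≈ 30060.0 mm; DoF = Df − Dn = 3536.63 − 2872.24 ≈ 664.39 mm.
Ratio = 664.39 / 270.07 ≈ 2.46.

2.46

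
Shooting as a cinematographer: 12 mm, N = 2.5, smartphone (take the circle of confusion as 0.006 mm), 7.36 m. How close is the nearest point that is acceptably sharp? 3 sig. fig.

Hyperfocal distance H = f²/(N·c) + f = 12²/(2.5 × 0.006) + 12 = 144/0.015 + 12 ≈ 9612.0 mm ≈ 9.612 m.
Near limit Dn = s·(H − f)/(H + s − 2f) = 7360 × (9612.0 − 12) / (9612.0 + 7360 − 2 × 12) = 7360 × 9600.0 / 16948.0 ≈ 4169.0 mm ≈ 4.17 m.

4.17 m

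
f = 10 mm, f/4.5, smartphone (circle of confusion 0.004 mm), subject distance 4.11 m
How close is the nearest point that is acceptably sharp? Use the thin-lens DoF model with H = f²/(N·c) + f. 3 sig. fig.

2.36 m

Hyperfocal distance H = f²/(N·c) + f = 10²/(4.5 × 0.004) + 10 = 100/0.018 + 10 ≈ 5565.6 mm ≈ 5.566 m.
Near limit Dn = s·(H − f)/(H + s − 2f) = 4110 × (5565.6 − 10) / (5565.6 + 4110 − 2 × 10) = 4110 × 5555.6 / 9655.6 ≈ 2364.8 mm ≈ 2.36 m.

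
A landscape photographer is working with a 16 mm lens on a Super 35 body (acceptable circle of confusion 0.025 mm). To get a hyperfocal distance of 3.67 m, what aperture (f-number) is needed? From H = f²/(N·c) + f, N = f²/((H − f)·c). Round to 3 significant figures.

f/2.80

Rearrange H = f²/(N·c) + f for N: N = f² / ((H − f)·c).
N = 16² / ((3670 − 16) × 0.025) = 256 / 91.35 ≈ 2.80.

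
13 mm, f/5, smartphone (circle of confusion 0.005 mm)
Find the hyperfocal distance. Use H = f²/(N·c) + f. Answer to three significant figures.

6.77 m

Hyperfocal distance H = f²/(N·c) + f = 13²/(5 × 0.005) + 13 = 169/0.025 + 13 ≈ 6773.0 mm ≈ 6.77 m.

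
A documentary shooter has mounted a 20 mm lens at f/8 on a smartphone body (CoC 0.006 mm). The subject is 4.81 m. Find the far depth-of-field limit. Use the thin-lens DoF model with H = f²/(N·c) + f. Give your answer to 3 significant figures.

Hyperfocal distance H = f²/(N·c) + f = 20²/(8 × 0.006) + 20 = 400/0.048 + 20 ≈ 8353.3 mm ≈ 8.353 m.
Far limit Df = s·(H − f)/(H − s) = 4810 × (8353.3 − 20) / (8353.3 − 4810) = 4810 × 8333.3 / 3543.3 ≈ 11312 mm ≈ 11.3 m.

11.3 m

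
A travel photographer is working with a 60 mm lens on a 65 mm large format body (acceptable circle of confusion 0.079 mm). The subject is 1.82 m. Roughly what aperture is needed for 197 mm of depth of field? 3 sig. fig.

f/1.40

Write h = H − f = f²/(N·c). The thin-lens limits are Dn = s·h/(h + (s−f)) and Df = s·h/(h − (s−f)), so DoF = Df − Dn = 2·s·(s−f)·h / (h² − (s−f)²).
That is a quadratic in h: DoF·h² − 2·s·(s−f)·h − DoF·(s−f)² = 0 ⇒ h = (s−f)·(s + √(s² + DoF²)) / DoF = 1760 × (1820 + √(1820² + 197²)) / 197 = 1760 × (1820 + 1830.63) / 197 ≈ 32615 mm.
Then N = f²/(c·h) = 60² / (0.079 × 32615) = 3600 / 2576.6 ≈ 1.40.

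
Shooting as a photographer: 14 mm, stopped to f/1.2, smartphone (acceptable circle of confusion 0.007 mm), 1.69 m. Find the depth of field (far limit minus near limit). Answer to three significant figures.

Hyperfocal distance H = f²/(N·c) + f = 14²/(1.2 × 0.007) + 14 = 196/0.0084 + 14 ≈ 23347.3 mm ≈ 23.35 m.
Near limit Dn = s·(H − f)/(H + s − 2f) = 1690 × (23347.3 − 14) / (23347.3 + 1690 − 2 × 14) = 1690 × 23333.3 / 25009.3 ≈ 1576.74 mm.
Far limit Df = s·(H − f)/(H − s) = 1690 × (23347.3 − 14) / (23347.3 − 1690) = 1690 × 23333.3 / 21657.3 ≈ 1820.78 mm.
Depth of field = Df − Dn = 1820.78 − 1576.74 ≈ 244.04 mm.

244 mm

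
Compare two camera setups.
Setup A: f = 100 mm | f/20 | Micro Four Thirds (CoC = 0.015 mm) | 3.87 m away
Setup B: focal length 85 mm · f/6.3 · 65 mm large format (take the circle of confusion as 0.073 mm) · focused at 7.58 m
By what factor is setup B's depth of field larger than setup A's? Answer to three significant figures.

10.6

Setup A: H = 100²/(20×0.015) + 100 ≈ 33433.3 mm; DoF = Df − Dn = 4363.51 − 3476.78 ≈ 886.73 mm.
Setup B: H = 85²/(6.3×0.073) + 85 ≈ 15794.9 mm; DoF = Df − Dn = 14495.7 − 5131.7 ≈ 9364.0 mm.
Ratio = 9364.0 / 886.73 ≈ 10.6.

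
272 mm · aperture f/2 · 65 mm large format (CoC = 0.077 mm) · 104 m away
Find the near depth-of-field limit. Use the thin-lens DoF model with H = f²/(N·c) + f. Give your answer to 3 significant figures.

85.5 m

Hyperfocal distance H = f²/(N·c) + f = 272²/(2 × 0.077) + 272 = 73984/0.154 + 272 ≈ 480687.6 mm ≈ 480.7 m.
Near limit Dn = s·(H − f)/(H + s − 2f) = 104000 × (480687.6 − 272) / (480687.6 + 104000 − 2 × 272) = 104000 × 480415.6 / 584143.6 ≈ 85532 mm ≈ 85.5 m.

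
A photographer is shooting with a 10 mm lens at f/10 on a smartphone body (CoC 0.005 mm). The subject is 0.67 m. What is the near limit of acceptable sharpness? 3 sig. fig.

0.504 m

Hyperfocal distance H = f²/(N·c) + f = 10²/(10 × 0.005) + 10 = 100/0.05 + 10 ≈ 2010.0 mm ≈ 2.010 m.
Near limit Dn = s·(H − f)/(H + s − 2f) = 670 × (2010.0 − 10) / (2010.0 + 670 − 2 × 10) = 670 × 2000.0 / 2660.0 ≈ 503.76 mm ≈ 0.504 m.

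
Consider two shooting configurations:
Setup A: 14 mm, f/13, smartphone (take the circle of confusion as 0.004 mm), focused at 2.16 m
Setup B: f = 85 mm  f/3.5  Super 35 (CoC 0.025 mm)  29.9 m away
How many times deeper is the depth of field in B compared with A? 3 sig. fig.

6.82

Setup A: H = 14²/(13×0.004) + 14 ≈ 3783.2 mm; DoF = Df − Dn = 5015.6 − 1376.4 ≈ 3639.2 mm.
Setup B: H = 85²/(3.5×0.025) + 85 ≈ 82656.4 mm; DoF = Df − Dn = 46798 − 21968 ≈ 24830 mm.
Ratio = 24830 / 3639.2 ≈ 6.82.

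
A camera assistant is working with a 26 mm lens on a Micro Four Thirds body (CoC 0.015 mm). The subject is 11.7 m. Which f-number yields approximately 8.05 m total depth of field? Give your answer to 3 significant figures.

f/1.20

Write h = H − f = f²/(N·c). The thin-lens limits are Dn = s·h/(h + (s−f)) and Df = s·h/(h − (s−f)), so DoF = Df − Dn = 2·s·(s−f)·h / (h² − (s−f)²).
That is a quadratic in h: DoF·h² − 2·s·(s−f)·h − DoF·(s−f)² = 0 ⇒ h = (s−f)·(s + √(s² + DoF²)) / DoF = 11674 × (11700 + √(11700² + 8050²)) / 8050 = 11674 × (11700 + 14201.8) / 8050 ≈ 37563 mm.
Then N = f²/(c·h) = 26² / (0.015 × 37563) = 676 / 563.44 ≈ 1.20.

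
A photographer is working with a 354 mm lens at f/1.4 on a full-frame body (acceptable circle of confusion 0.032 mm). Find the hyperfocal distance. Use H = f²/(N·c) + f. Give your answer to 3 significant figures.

2800 m

Hyperfocal distance H = f²/(N·c) + f = 354²/(1.4 × 0.032) + 354 = 125316/0.0448 + 354 ≈ 2797586.1 mm ≈ 2800 m.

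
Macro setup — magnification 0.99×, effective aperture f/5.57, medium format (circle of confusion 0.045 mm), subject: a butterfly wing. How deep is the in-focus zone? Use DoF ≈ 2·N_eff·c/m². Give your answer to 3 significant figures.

At magnification m, DoF ≈ 2·N_eff·c/m² = 2 × 5.57 × 0.045 / 0.99² = 0.5013 / 0.9801 ≈ 0.511 mm.

0.511 mm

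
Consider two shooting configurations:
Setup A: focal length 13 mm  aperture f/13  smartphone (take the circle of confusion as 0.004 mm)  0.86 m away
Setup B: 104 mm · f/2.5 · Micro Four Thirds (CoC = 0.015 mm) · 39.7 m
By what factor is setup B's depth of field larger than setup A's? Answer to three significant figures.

23.1

Setup A: H = 13²/(13×0.004) + 13 ≈ 3263.0 mm; DoF = Df − Dn = 1163.13 − 682.21 ≈ 480.92 mm.
Setup B: H = 104²/(2.5×0.015) + 104 ≈ 288530.7 mm; DoF = Df − Dn = 46017 − 34908 ≈ 11109 mm.
Ratio = 11109 / 480.92 ≈ 23.1.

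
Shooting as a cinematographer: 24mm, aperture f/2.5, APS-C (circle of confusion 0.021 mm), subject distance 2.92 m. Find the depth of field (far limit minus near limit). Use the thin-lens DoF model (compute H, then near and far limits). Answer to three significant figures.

1.66 m

Hyperfocal distance H = f²/(N·c) + f = 24²/(2.5 × 0.021) + 24 = 576/0.0525 + 24 ≈ 10995.4 mm ≈ 11.00 m.
Near limit Dn = s·(H − f)/(H + s − 2f) = 2920 × (10995.4 − 24) / (10995.4 + 2920 − 2 × 24) = 2920 × 10971.4 / 13867.4 ≈ 2310.2 mm.
Far limit Df = s·(H − f)/(H − s) = 2920 × (10995.4 − 24) / (10995.4 − 2920) = 2920 × 10971.4 / 8075.4 ≈ 3967.2 mm.
Depth of field = Df − Dn = 3967.2 − 2310.2 ≈ 1657.0 mm ≈ 1.66 m.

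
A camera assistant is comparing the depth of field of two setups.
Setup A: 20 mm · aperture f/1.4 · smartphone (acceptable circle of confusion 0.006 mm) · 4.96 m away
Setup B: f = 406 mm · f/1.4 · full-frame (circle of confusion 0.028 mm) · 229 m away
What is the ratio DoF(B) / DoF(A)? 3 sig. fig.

24.0

Setup A: H = 20²/(1.4×0.006) + 20 ≈ 47639.0 mm; DoF = Df − Dn = 5534.1 − 4493.8 ≈ 1040.3 mm.
Setup B: H = 406²/(1.4×0.028) + 406 ≈ 4205406.0 mm; DoF = Df − Dn = 242165 − 217193 ≈ 24972 mm.
Ratio = 24972 / 1040.3 ≈ 24.0.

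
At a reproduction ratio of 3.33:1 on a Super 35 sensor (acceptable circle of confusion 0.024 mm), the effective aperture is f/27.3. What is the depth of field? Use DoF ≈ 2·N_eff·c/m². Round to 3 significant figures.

0.118 mm

At magnification m, DoF ≈ 2·N_eff·c/m² = 2 × 27.3 × 0.024 / 3.33² = 1.31 / 11.09 ≈ 0.118 mm.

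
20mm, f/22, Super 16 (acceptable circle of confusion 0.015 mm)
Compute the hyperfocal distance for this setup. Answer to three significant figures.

Hyperfocal distance H = f²/(N·c) + f = 20²/(22 × 0.015) + 20 = 400/0.33 + 20 ≈ 1232.1 mm ≈ 1.23 m.

1.23 m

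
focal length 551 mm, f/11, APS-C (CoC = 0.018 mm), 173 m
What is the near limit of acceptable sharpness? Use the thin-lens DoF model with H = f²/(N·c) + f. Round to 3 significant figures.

Hyperfocal distance H = f²/(N·c) + f = 551²/(11 × 0.018) + 551 = 303601/0.198 + 551 ≈ 1533889.4 mm ≈ 1534 m.
Near limit Dn = s·(H − f)/(H + s − 2f) = 173000 × (1533889.4 − 551) / (1533889.4 + 173000 − 2 × 551) = 173000 × 1533338.4 / 1705787.4 ≈ 155510 mm ≈ 156 m.

156 m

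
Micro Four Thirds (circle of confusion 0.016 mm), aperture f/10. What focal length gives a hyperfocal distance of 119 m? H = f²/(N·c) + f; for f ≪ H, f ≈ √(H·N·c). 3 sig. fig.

From H = f²/(N·c) + f, with f ≪ H: f ≈ √(H·N·c) = √(119000 × 10 × 0.016) = √19040 ≈ 138.0 mm.
The +f correction barely moves this — solving exactly, f² + N·c·f − N·c·H = 0 ⇒ f = (−N·c + √((N·c)² + 4·N·c·H))/2 = (−0.16 + √76160)/2 ≈ 137.91 mm, so f ≈ 138 mm.

138 mm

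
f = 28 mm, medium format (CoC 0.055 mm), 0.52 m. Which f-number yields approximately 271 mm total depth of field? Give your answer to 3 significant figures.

f/7.10

Write h = H − f = f²/(N·c). The thin-lens limits are Dn = s·h/(h + (s−f)) and Df = s·h/(h − (s−f)), so DoF = Df − Dn = 2·s·(s−f)·h / (h² − (s−f)²).
That is a quadratic in h: DoF·h² − 2·s·(s−f)·h − DoF·(s−f)² = 0 ⇒ h = (s−f)·(s + √(s² + DoF²)) / DoF = 492 × (520 + √(520² + 271²)) / 271 = 492 × (520 + 586.380) / 271 ≈ 2008.6 mm.
Then N = f²/(c·h) = 28² / (0.055 × 2008.6) = 784 / 110.47 ≈ 7.10.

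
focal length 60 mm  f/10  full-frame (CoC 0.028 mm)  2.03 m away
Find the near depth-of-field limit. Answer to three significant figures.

1.76 m

Hyperfocal distance H = f²/(N·c) + f = 60²/(10 × 0.028) + 60 = 3600/0.28 + 60 ≈ 12917.1 mm ≈ 12.92 m.
Near limit Dn = s·(H − f)/(H + s − 2f) = 2030 × (12917.1 − 60) / (12917.1 + 2030 − 2 × 60) = 2030 × 12857.1 / 14827.1 ≈ 1760.3 mm ≈ 1.76 m.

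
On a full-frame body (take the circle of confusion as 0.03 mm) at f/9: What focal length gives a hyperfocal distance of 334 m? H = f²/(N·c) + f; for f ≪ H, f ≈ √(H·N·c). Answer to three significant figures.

From H = f²/(N·c) + f, with f ≪ H: f ≈ √(H·N·c) = √(334000 × 9 × 0.03) = √90180 ≈ 300.3 mm.
The +f correction barely moves this — solving exactly, f² + N·c·f − N·c·H = 0 ⇒ f = (−N·c + √((N·c)² + 4·N·c·H))/2 = (−0.27 + √360720)/2 ≈ 300.16 mm, so f ≈ 300 mm.

300 mm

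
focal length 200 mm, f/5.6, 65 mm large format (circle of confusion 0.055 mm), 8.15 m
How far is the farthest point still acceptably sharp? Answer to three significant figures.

Hyperfocal distance H = f²/(N·c) + f = 200²/(5.6 × 0.055) + 200 = 40000/0.308 + 200 ≈ 130070.1 mm ≈ 130.1 m.
Far limit Df = s·(H − f)/(H − s) = 8150 × (130070.1 − 200) / (130070.1 − 8150) = 8150 × 129870.1 / 121920.1 ≈ 8681.4 mm ≈ 8.68 m.

8.68 m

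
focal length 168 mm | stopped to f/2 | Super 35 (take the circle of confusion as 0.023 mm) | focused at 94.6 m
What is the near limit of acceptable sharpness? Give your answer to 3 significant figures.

82.0 m

Hyperfocal distance H = f²/(N·c) + f = 168²/(2 × 0.023) + 168 = 28224/0.046 + 168 ≈ 613733.2 mm ≈ 613.7 m.
Near limit Dn = s·(H − f)/(H + s − 2f) = 94600 × (613733.2 − 168) / (613733.2 + 94600 − 2 × 168) = 94600 × 613565.2 / 707997.2 ≈ 81982 mm ≈ 82.0 m.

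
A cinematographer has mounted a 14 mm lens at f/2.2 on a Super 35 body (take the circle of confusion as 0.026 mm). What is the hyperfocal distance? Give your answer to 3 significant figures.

3.44 m

Hyperfocal distance H = f²/(N·c) + f = 14²/(2.2 × 0.026) + 14 = 196/0.0572 + 14 ≈ 3440.6 mm ≈ 3.44 m.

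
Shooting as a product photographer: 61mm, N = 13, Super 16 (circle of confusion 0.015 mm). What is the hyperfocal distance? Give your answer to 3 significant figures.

19.1 m

Hyperfocal distance H = f²/(N·c) + f = 61²/(13 × 0.015) + 61 = 3721/0.195 + 61 ≈ 19143.1 mm ≈ 19.1 m.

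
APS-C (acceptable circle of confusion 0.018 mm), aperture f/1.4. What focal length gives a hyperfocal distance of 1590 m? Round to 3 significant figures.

From H = f²/(N·c) + f, with f ≪ H: f ≈ √(H·N·c) = √(1590000 × 1.4 × 0.018) = √40068 ≈ 200.2 mm.
The +f correction barely moves this — solving exactly, f² + N·c·f − N·c·H = 0 ⇒ f = (−N·c + √((N·c)² + 4·N·c·H))/2 = (−0.0252 + √160272)/2 ≈ 200.16 mm, so f ≈ 200 mm.

200 mm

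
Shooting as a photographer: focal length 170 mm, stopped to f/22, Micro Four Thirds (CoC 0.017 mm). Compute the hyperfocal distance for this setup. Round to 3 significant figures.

Hyperfocal distance H = f²/(N·c) + f = 170²/(22 × 0.017) + 170 = 28900/0.374 + 170 ≈ 77442.7 mm ≈ 77.4 m.

77.4 m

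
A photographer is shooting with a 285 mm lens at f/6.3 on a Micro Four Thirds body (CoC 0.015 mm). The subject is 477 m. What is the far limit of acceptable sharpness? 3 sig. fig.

Hyperfocal distance H = f²/(N·c) + f = 285²/(6.3 × 0.015) + 285 = 81225/0.0945 + 285 ≈ 859808.8 mm ≈ 859.8 m.
Far limit Df = s·(H − f)/(H − s) = 477000 × (859808.8 − 285) / (859808.8 − 477000) = 477000 × 859523.8 / 382808.8 ≈ 1071012 mm ≈ 1070 m.

1070 m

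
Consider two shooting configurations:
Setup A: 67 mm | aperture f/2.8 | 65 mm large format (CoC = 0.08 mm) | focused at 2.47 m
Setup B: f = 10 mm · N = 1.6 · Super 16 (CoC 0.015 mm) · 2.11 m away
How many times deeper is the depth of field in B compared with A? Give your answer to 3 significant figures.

Setup A: H = 67²/(2.8×0.08) + 67 ≈ 20107.2 mm; DoF = Df − Dn = 2806.53 − 2205.54 ≈ 600.99 mm.
Setup B: H = 10²/(1.6×0.015) + 10 ≈ 4176.7 mm; DoF = Df − Dn = 4254.0 − 1402.9 ≈ 2851.1 mm.
Ratio = 2851.1 / 600.99 ≈ 4.74.

4.74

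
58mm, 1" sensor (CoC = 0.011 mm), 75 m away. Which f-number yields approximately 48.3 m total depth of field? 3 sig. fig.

f/1.20

Write h = H − f = f²/(N·c). The thin-lens limits are Dn = s·h/(h + (s−f)) and Df = s·h/(h − (s−f)), so DoF = Df − Dn = 2·s·(s−f)·h / (h² − (s−f)²).
That is a quadratic in h: DoF·h² − 2·s·(s−f)·h − DoF·(s−f)² = 0 ⇒ h = (s−f)·(s + √(s² + DoF²)) / DoF = 74942 × (75000 + √(75000² + 48300²)) / 48300 = 74942 × (75000 + 89207.0) / 48300 ≈ 254783 mm.
Then N = f²/(c·h) = 58² / (0.011 × 254783) = 3364 / 2802.6 ≈ 1.20.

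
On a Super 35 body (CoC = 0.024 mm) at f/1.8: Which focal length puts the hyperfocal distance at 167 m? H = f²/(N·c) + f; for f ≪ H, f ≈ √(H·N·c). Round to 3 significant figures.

From H = f²/(N·c) + f, with f ≪ H: f ≈ √(H·N·c) = √(167000 × 1.8 × 0.024) = √7214.4 ≈ 84.94 mm.
The +f correction barely moves this — solving exactly, f² + N·c·f − N·c·H = 0 ⇒ f = (−N·c + √((N·c)² + 4·N·c·H))/2 = (−0.0432 + √28858)/2 ≈ 84.916 mm, so f ≈ 84.9 mm.

84.9 mm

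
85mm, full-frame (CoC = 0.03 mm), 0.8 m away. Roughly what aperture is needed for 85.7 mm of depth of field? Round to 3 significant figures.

Write h = H − f = f²/(N·c). The thin-lens limits are Dn = s·h/(h + (s−f)) and Df = s·h/(h − (s−f)), so DoF = Df − Dn = 2·s·(s−f)·h / (h² − (s−f)²).
That is a quadratic in h: DoF·h² − 2·s·(s−f)·h − DoF·(s−f)² = 0 ⇒ h = (s−f)·(s + √(s² + DoF²)) / DoF = 715 × (800 + √(800² + 85.7²)) / 85.7 = 715 × (800 + 804.577) / 85.7 ≈ 13387 mm.
Then N = f²/(c·h) = 85² / (0.03 × 13387) = 7225 / 401.61 ≈ 18.

f/18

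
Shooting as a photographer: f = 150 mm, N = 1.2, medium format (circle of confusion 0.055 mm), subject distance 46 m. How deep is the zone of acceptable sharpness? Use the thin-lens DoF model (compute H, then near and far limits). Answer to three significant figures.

Hyperfocal distance H = f²/(N·c) + f = 150²/(1.2 × 0.055) + 150 = 22500/0.066 + 150 ≈ 341059.1 mm ≈ 341.1 m.
Near limit Dn = s·(H − f)/(H + s − 2f) = 46000 × (341059.1 − 150) / (341059.1 + 46000 − 2 × 150) = 46000 × 340909.1 / 386759.1 ≈ 40547 mm.
Far limit Df = s·(H − f)/(H − s) = 46000 × (341059.1 − 150) / (341059.1 − 46000) = 46000 × 340909.1 / 295059.1 ≈ 53148 mm.
Depth of field = Df − Dn = 53148 − 40547 ≈ 12601 mm ≈ 12.6 m.

12.6 m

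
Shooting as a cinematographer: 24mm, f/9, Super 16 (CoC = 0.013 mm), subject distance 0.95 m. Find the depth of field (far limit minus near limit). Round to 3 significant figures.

370 mm

Hyperfocal distance H = f²/(N·c) + f = 24²/(9 × 0.013) + 24 = 576/0.117 + 24 ≈ 4947.1 mm ≈ 4.947 m.
Near limit Dn = s·(H − f)/(H + s − 2f) = 950 × (4947.1 − 24) / (4947.1 + 950 − 2 × 24) = 950 × 4923.1 / 5849.1 ≈ 799.60 mm.
Far limit Df = s·(H − f)/(H − s) = 950 × (4947.1 − 24) / (4947.1 − 950) = 950 × 4923.1 / 3997.1 ≈ 1170.09 mm.
Depth of field = Df − Dn = 1170.09 − 799.60 ≈ 370.49 mm.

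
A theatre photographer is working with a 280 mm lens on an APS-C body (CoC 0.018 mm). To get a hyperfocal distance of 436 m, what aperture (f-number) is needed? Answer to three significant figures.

Rearrange H = f²/(N·c) + f for N: N = f² / ((H − f)·c).
N = 280² / ((436000 − 280) × 0.018) = 78400 / 7843 ≈ 10.

f/10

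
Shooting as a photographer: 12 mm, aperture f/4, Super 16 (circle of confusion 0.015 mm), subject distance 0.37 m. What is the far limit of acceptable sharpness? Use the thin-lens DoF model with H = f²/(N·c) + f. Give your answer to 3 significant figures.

Hyperfocal distance H = f²/(N·c) + f = 12²/(4 × 0.015) + 12 = 144/0.06 + 12 ≈ 2412.0 mm ≈ 2.412 m.
Far limit Df = s·(H − f)/(H − s) = 370 × (2412.0 − 12) / (2412.0 − 370) = 370 × 2400.0 / 2042.0 ≈ 434.87 mm.

435 mm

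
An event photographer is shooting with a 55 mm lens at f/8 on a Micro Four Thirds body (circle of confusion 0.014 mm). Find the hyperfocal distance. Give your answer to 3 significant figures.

Hyperfocal distance H = f²/(N·c) + f = 55²/(8 × 0.014) + 55 = 3025/0.112 + 55 ≈ 27063.9 mm ≈ 27.1 m.

27.1 m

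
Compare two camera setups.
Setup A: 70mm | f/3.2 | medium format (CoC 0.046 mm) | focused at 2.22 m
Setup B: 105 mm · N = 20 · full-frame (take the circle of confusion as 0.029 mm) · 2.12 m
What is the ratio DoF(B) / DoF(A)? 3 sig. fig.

Setup A: H = 70²/(3.2×0.046) + 70 ≈ 33358.0 mm; DoF = Df − Dn = 2373.29 − 2085.31 ≈ 287.98 mm.
Setup B: H = 105²/(20×0.029) + 105 ≈ 19113.6 mm; DoF = Df − Dn = 2371.38 − 1916.81 ≈ 454.57 mm.
Ratio = 454.57 / 287.98 ≈ 1.58.

1.58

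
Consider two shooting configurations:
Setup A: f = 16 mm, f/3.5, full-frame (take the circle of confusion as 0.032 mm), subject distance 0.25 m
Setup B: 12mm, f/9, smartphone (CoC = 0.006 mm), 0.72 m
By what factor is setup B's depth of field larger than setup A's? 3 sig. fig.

Setup A: H = 16²/(3.5×0.032) + 16 ≈ 2301.7 mm; DoF = Df − Dn = 278.513 − 226.783 ≈ 51.730 mm.
Setup B: H = 12²/(9×0.006) + 12 ≈ 2678.7 mm; DoF = Df − Dn = 980.26 − 568.95 ≈ 411.31 mm.
Ratio = 411.31 / 51.730 ≈ 7.95.

7.95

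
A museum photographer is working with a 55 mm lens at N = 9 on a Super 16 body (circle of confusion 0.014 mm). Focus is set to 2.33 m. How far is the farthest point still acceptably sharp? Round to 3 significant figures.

Hyperfocal distance H = f²/(N·c) + f = 55²/(9 × 0.014) + 55 = 3025/0.126 + 55 ≈ 24062.9 mm ≈ 24.06 m.
Far limit Df = s·(H − f)/(H − s) = 2330 × (24062.9 − 55) / (24062.9 − 2330) = 2330 × 24007.9 / 21732.9 ≈ 2573.9 mm ≈ 2.57 m.

2.57 m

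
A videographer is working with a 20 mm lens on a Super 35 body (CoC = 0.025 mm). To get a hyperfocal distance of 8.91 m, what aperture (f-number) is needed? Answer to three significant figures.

Rearrange H = f²/(N·c) + f for N: N = f² / ((H − f)·c).
N = 20² / ((8910 − 20) × 0.025) = 400 / 222.2 ≈ 1.80.

f/1.80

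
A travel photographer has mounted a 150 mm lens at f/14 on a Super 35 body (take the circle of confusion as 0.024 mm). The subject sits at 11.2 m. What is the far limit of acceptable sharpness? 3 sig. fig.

13.4 m

Hyperfocal distance H = f²/(N·c) + f = 150²/(14 × 0.024) + 150 = 22500/0.336 + 150 ≈ 67114.3 mm ≈ 67.11 m.
Far limit Df = s·(H − f)/(H − s) = 11200 × (67114.3 − 150) / (67114.3 − 11200) = 11200 × 66964.3 / 55914.3 ≈ 13413 mm ≈ 13.4 m.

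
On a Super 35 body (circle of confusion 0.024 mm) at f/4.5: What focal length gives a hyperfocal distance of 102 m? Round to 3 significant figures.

From H = f²/(N·c) + f, with f ≪ H: f ≈ √(H·N·c) = √(102000 × 4.5 × 0.024) = √11016 ≈ 105.0 mm.
The +f correction barely moves this — solving exactly, f² + N·c·f − N·c·H = 0 ⇒ f = (−N·c + √((N·c)² + 4·N·c·H))/2 = (−0.108 + √44064)/2 ≈ 104.90 mm, so f ≈ 105 mm.

105 mm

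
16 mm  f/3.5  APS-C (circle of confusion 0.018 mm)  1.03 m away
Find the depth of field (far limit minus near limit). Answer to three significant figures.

Hyperfocal distance H = f²/(N·c) + f = 16²/(3.5 × 0.018) + 16 = 256/0.063 + 16 ≈ 4079.5 mm ≈ 4.079 m.
Near limit Dn = s·(H − f)/(H + s − 2f) = 1030 × (4079.5 − 16) / (4079.5 + 1030 − 2 × 16) = 1030 × 4063.5 / 5077.5 ≈ 824.30 mm.
Far limit Df = s·(H − f)/(H − s) = 1030 × (4079.5 − 16) / (4079.5 − 1030) = 1030 × 4063.5 / 3049.5 ≈ 1372.49 mm.
Depth of field = Df − Dn = 1372.49 − 824.30 ≈ 548.19 mm ≈ 0.548 m.

0.548 m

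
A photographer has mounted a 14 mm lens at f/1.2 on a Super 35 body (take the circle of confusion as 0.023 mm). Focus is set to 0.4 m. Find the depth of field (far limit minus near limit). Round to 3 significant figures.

43.6 mm

Hyperfocal distance H = f²/(N·c) + f = 14²/(1.2 × 0.023) + 14 = 196/0.0276 + 14 ≈ 7115.4 mm ≈ 7.115 m.
Near limit Dn = s·(H − f)/(H + s − 2f) = 400 × (7115.4 − 14) / (7115.4 + 400 − 2 × 14) = 400 × 7101.4 / 7487.4 ≈ 379.379 mm.
Far limit Df = s·(H − f)/(H − s) = 400 × (7115.4 − 14) / (7115.4 − 400) = 400 × 7101.4 / 6715.4 ≈ 422.992 mm.
Depth of field = Df − Dn = 422.992 − 379.379 ≈ 43.613 mm.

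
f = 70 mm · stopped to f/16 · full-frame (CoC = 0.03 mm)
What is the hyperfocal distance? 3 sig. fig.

10.3 m

Hyperfocal distance H = f²/(N·c) + f = 70²/(16 × 0.03) + 70 = 4900/0.48 + 70 ≈ 10278.3 mm ≈ 10.3 m.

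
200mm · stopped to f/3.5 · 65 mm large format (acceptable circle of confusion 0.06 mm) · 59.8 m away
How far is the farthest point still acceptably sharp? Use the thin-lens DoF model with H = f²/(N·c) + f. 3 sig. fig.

87.0 m

Hyperfocal distance H = f²/(N·c) + f = 200²/(3.5 × 0.06) + 200 = 40000/0.21 + 200 ≈ 190676.2 mm ≈ 190.7 m.
Far limit Df = s·(H − f)/(H − s) = 59800 × (190676.2 − 200) / (190676.2 − 59800) = 59800 × 190476.2 / 130876.2 ≈ 87032 mm ≈ 87.0 m.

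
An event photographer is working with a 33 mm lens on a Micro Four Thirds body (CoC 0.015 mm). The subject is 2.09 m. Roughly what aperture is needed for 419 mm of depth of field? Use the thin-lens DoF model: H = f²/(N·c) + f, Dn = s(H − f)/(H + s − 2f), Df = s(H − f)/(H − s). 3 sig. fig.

f/3.50

Write h = H − f = f²/(N·c). The thin-lens limits are Dn = s·h/(h + (s−f)) and Df = s·h/(h − (s−f)), so DoF = Df − Dn = 2·s·(s−f)·h / (h² − (s−f)²).
That is a quadratic in h: DoF·h² − 2·s·(s−f)·h − DoF·(s−f)² = 0 ⇒ h = (s−f)·(s + √(s² + DoF²)) / DoF = 2057 × (2090 + √(2090² + 419²)) / 419 = 2057 × (2090 + 2131.59) / 419 ≈ 20725 mm.
Then N = f²/(c·h) = 33² / (0.015 × 20725) = 1089 / 310.88 ≈ 3.50.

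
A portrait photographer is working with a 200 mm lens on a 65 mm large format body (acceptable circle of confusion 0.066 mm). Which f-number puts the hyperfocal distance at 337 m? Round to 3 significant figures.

f/1.80

Rearrange H = f²/(N·c) + f for N: N = f² / ((H − f)·c).
N = 200² / ((337000 − 200) × 0.066) = 40000 / 22229 ≈ 1.80.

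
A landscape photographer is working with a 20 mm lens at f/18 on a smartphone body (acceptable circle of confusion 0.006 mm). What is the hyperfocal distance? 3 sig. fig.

Hyperfocal distance H = f²/(N·c) + f = 20²/(18 × 0.006) + 20 = 400/0.108 + 20 ≈ 3723.7 mm ≈ 3.72 m.

3.72 m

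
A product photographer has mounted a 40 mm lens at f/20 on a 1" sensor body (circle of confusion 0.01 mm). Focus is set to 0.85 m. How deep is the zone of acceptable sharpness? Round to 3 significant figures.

174 mm

Hyperfocal distance H = f²/(N·c) + f = 40²/(20 × 0.01) + 40 = 1600/0.2 + 40 ≈ 8040.0 mm ≈ 8.040 m.
Near limit Dn = s·(H − f)/(H + s − 2f) = 850 × (8040.0 − 40) / (8040.0 + 850 − 2 × 40) = 850 × 8000.0 / 8810.0 ≈ 771.85 mm.
Far limit Df = s·(H − f)/(H − s) = 850 × (8040.0 − 40) / (8040.0 − 850) = 850 × 8000.0 / 7190.0 ≈ 945.76 mm.
Depth of field = Df − Dn = 945.76 − 771.85 ≈ 173.91 mm.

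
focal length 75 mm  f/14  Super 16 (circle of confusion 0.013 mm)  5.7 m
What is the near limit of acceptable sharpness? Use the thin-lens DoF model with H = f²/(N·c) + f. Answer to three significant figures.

Hyperfocal distance H = f²/(N·c) + f = 75²/(14 × 0.013) + 75 = 5625/0.182 + 75 ≈ 30981.6 mm ≈ 30.98 m.
Near limit Dn = s·(H − f)/(H + s − 2f) = 5700 × (30981.6 − 75) / (30981.6 + 5700 − 2 × 75) = 5700 × 30906.6 / 36531.6 ≈ 4822.3 mm ≈ 4.82 m.

4.82 m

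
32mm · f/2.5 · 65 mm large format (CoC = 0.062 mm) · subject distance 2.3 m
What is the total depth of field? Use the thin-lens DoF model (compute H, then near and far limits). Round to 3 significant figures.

1.79 m

Hyperfocal distance H = f²/(N·c) + f = 32²/(2.5 × 0.062) + 32 = 1024/0.155 + 32 ≈ 6638.5 mm ≈ 6.638 m.
Near limit Dn = s·(H − f)/(H + s − 2f) = 2300 × (6638.5 − 32) / (6638.5 + 2300 − 2 × 32) = 2300 × 6606.5 / 8874.5 ≈ 1712.2 mm.
Far limit Df = s·(H − f)/(H − s) = 2300 × (6638.5 − 32) / (6638.5 − 2300) = 2300 × 6606.5 / 4338.5 ≈ 3502.4 mm.
Depth of field = Df − Dn = 3502.4 − 1712.2 ≈ 1790.2 mm ≈ 1.79 m.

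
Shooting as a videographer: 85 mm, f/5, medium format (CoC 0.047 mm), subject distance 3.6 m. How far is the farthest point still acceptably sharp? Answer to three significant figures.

4.06 m

Hyperfocal distance H = f²/(N·c) + f = 85²/(5 × 0.047) + 85 = 7225/0.235 + 85 ≈ 30829.7 mm ≈ 30.83 m.
Far limit Df = s·(H − f)/(H − s) = 3600 × (30829.7 − 85) / (30829.7 − 3600) = 3600 × 30744.7 / 27229.7 ≈ 4064.7 mm ≈ 4.06 m.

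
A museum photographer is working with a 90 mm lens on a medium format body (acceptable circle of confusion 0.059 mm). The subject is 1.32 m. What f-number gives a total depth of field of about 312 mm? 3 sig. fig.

f/13

Write h = H − f = f²/(N·c). The thin-lens limits are Dn = s·h/(h + (s−f)) and Df = s·h/(h − (s−f)), so DoF = Df − Dn = 2·s·(s−f)·h / (h² − (s−f)²).
That is a quadratic in h: DoF·h² − 2·s·(s−f)·h − DoF·(s−f)² = 0 ⇒ h = (s−f)·(s + √(s² + DoF²)) / DoF = 1230 × (1320 + √(1320² + 312²)) / 312 = 1230 × (1320 + 1356.37) / 312 ≈ 10551 mm.
Then N = f²/(c·h) = 90² / (0.059 × 10551) = 8100 / 622.51 ≈ 13.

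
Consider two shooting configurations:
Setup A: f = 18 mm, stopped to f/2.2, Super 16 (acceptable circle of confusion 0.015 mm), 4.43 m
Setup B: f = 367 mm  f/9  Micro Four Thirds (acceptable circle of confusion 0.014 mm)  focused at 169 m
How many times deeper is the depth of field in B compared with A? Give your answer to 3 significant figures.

Setup A: H = 18²/(2.2×0.015) + 18 ≈ 9836.2 mm; DoF = Df − Dn = 8045.3 − 3056.5 ≈ 4988.8 mm.
Setup B: H = 367²/(9×0.014) + 367 ≈ 1069327.3 mm; DoF = Df − Dn = 200654 − 145972 ≈ 54682 mm.
Ratio = 54682 / 4988.8 ≈ 11.0.

11.0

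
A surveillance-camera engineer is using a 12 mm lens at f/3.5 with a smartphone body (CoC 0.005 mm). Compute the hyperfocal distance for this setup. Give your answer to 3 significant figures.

8.24 m

Hyperfocal distance H = f²/(N·c) + f = 12²/(3.5 × 0.005) + 12 = 144/0.0175 + 12 ≈ 8240.6 mm ≈ 8.24 m.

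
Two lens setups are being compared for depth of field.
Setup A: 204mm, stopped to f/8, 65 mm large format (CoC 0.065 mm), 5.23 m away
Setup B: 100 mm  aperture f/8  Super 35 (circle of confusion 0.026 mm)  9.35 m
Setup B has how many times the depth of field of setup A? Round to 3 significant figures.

Setup A: H = 204²/(8×0.065) + 204 ≈ 80234.8 mm; DoF = Df − Dn = 5580.46 − 4920.96 ≈ 659.50 mm.
Setup B: H = 100²/(8×0.026) + 100 ≈ 48176.9 mm; DoF = Df − Dn = 11577.5 − 7841.3 ≈ 3736.2 mm.
Ratio = 3736.2 / 659.50 ≈ 5.67.

5.67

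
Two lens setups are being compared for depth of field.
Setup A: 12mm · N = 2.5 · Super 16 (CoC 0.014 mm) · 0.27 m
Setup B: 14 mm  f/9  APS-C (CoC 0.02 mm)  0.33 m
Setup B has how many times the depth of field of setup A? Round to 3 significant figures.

Setup A: H = 12²/(2.5×0.014) + 12 ≈ 4126.3 mm; DoF = Df − Dn = 288.064 − 254.068 ≈ 33.996 mm.
Setup B: H = 14²/(9×0.02) + 14 ≈ 1102.9 mm; DoF = Df − Dn = 464.92 − 255.77 ≈ 209.15 mm.
Ratio = 209.15 / 33.996 ≈ 6.15.

6.15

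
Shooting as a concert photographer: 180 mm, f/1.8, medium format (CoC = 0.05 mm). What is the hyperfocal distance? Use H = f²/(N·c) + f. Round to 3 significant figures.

360 m

Hyperfocal distance H = f²/(N·c) + f = 180²/(1.8 × 0.05) + 180 = 32400/0.09 + 180 ≈ 360180.0 mm ≈ 360 m.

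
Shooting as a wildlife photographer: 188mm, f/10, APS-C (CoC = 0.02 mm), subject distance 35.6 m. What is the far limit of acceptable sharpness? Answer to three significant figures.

Hyperfocal distance H = f²/(N·c) + f = 188²/(10 × 0.02) + 188 = 35344/0.2 + 188 ≈ 176908.0 mm ≈ 176.9 m.
Far limit Df = s·(H − f)/(H − s) = 35600 × (176908.0 − 188) / (176908.0 − 35600) = 35600 × 176720.0 / 141308.0 ≈ 44521 mm ≈ 44.5 m.

44.5 m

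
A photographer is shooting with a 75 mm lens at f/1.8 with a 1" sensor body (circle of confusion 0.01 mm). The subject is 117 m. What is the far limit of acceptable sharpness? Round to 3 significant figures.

Hyperfocal distance H = f²/(N·c) + f = 75²/(1.8 × 0.01) + 75 = 5625/0.018 + 75 ≈ 312575.0 mm ≈ 312.6 m.
Far limit Df = s·(H − f)/(H − s) = 117000 × (312575.0 − 75) / (312575.0 − 117000) = 117000 × 312500.0 / 195575.0 ≈ 186949 mm ≈ 187 m.

187 m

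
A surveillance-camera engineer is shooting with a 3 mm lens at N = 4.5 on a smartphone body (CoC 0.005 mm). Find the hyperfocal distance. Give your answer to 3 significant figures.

403 mm

Hyperfocal distance H = f²/(N·c) + f = 3²/(4.5 × 0.005) + 3 = 9/0.0225 + 3 ≈ 403.0 mm ≈ 0.403 m.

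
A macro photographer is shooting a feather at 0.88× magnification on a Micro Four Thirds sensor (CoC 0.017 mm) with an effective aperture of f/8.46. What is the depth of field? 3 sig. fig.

At magnification m, DoF ≈ 2·N_eff·c/m² = 2 × 8.46 × 0.017 / 0.88² = 0.2876 / 0.7744 ≈ 0.371 mm.

0.371 mm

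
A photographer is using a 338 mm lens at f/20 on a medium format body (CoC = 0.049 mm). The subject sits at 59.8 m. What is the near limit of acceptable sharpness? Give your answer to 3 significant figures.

Hyperfocal distance H = f²/(N·c) + f = 338²/(20 × 0.049) + 338 = 114244/0.98 + 338 ≈ 116913.5 mm ≈ 116.9 m.
Near limit Dn = s·(H − f)/(H + s − 2f) = 59800 × (116913.5 − 338) / (116913.5 + 59800 − 2 × 338) = 59800 × 116575.5 / 176037.5 ≈ 39601 mm ≈ 39.6 m.

39.6 m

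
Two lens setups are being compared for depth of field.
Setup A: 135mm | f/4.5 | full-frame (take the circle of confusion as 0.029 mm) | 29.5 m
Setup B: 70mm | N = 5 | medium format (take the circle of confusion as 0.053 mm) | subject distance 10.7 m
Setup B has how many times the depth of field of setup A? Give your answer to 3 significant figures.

Setup A: H = 135²/(4.5×0.029) + 135 ≈ 139790.2 mm; DoF = Df − Dn = 37354 − 24375 ≈ 12979 mm.
Setup B: H = 70²/(5×0.053) + 70 ≈ 18560.6 mm; DoF = Df − Dn = 25170 − 6794 ≈ 18376 mm.
Ratio = 18376 / 12979 ≈ 1.42.

1.42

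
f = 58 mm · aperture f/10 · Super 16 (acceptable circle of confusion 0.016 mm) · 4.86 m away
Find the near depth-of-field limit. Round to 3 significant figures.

Hyperfocal distance H = f²/(N·c) + f = 58²/(10 × 0.016) + 58 = 3364/0.16 + 58 ≈ 21083.0 mm ≈ 21.08 m.
Near limit Dn = s·(H − f)/(H + s − 2f) = 4860 × (21083.0 − 58) / (21083.0 + 4860 − 2 × 58) = 4860 × 21025.0 / 25827.0 ≈ 3956.4 mm ≈ 3.96 m.

3.96 m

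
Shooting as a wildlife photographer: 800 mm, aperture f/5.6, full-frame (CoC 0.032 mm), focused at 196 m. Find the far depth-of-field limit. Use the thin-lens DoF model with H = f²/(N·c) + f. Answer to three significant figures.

207 m

Hyperfocal distance H = f²/(N·c) + f = 800²/(5.6 × 0.032) + 800 = 640000/0.1792 + 800 ≈ 3572228.6 mm ≈ 3572 m.
Far limit Df = s·(H − f)/(H − s) = 196000 × (3572228.6 − 800) / (3572228.6 − 196000) = 196000 × 3571428.6 / 3376228.6 ≈ 207332 mm ≈ 207 m.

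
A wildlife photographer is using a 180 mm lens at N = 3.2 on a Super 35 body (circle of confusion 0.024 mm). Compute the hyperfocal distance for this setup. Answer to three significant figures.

422 m

Hyperfocal distance H = f²/(N·c) + f = 180²/(3.2 × 0.024) + 180 = 32400/0.0768 + 180 ≈ 422055.0 mm ≈ 422 m.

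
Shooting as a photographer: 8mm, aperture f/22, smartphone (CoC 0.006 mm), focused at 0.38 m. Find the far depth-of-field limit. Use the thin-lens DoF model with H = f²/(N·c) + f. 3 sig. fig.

Hyperfocal distance H = f²/(N·c) + f = 8²/(22 × 0.006) + 8 = 64/0.132 + 8 ≈ 492.8 mm ≈ 0.493 m.
Far limit Df = s·(H − f)/(H − s) = 380 × (492.8 − 8) / (492.8 − 380) = 380 × 484.8 / 112.8 ≈ 1632.7 mm ≈ 1.63 m.

1.63 m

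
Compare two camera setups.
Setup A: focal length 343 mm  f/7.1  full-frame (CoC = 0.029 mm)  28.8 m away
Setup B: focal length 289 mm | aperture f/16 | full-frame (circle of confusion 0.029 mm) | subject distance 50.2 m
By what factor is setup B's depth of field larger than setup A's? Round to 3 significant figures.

10.5

Setup A: H = 343²/(7.1×0.029) + 343 ≈ 571732.0 mm; DoF = Df − Dn = 30309.5 − 27433.7 ≈ 2875.8 mm.
Setup B: H = 289²/(16×0.029) + 289 ≈ 180291.2 mm; DoF = Df − Dn = 69460 − 39302 ≈ 30158 mm.
Ratio = 30158 / 2875.8 ≈ 10.5.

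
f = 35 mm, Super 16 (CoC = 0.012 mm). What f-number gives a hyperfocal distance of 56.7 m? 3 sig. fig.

Rearrange H = f²/(N·c) + f for N: N = f² / ((H − f)·c).
N = 35² / ((56700 − 35) × 0.012) = 1225 / 680.0 ≈ 1.80.

f/1.80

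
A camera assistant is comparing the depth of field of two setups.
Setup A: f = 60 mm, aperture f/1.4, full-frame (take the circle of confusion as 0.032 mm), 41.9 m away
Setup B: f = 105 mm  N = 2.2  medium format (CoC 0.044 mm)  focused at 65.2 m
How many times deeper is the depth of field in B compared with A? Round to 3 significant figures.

Setup A: H = 60²/(1.4×0.032) + 60 ≈ 80417.1 mm; DoF = Df − Dn = 87415 − 27554 ≈ 59861 mm.
Setup B: H = 105²/(2.2×0.044) + 105 ≈ 113999.6 mm; DoF = Df − Dn = 152172 − 41488 ≈ 110684 mm.
Ratio = 110684 / 59861 ≈ 1.85.

1.85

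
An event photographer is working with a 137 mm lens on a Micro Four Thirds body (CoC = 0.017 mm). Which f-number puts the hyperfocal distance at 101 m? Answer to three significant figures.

f/10.9

Rearrange H = f²/(N·c) + f for N: N = f² / ((H − f)·c).
N = 137² / ((101000 − 137) × 0.017) = 18769 / 1715 ≈ 10.9.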